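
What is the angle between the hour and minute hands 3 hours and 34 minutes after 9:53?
First find the time 3 hours and 34 minutes after 9:53.
Total minutes: 9 x 60 + 53 + 3 x 60 + 34 = 807.
807 mod 720 = 87 minutes = 1:27.
Now compute the angle at 1:27:
Hour hand: 1 x 30 + 27 x 0.5 = 43.5 degrees
Minute hand: 27 x 6 = 162 degrees
Difference: |43.5 - 162| = 118.5 degrees
The angle is 118.5 degrees

Final answer: 118.5 degrees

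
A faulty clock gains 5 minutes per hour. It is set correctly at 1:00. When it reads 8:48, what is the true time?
For every 60 true minutes, the faulty clock advances 65 minutes, so 1 faulty-clock minute corresponds to 60/65 true minutes.
From 1:00 to 8:48 on the faulty dial is 468 minutes.
True elapsed: 468 x 60/65 = 432 minutes = 7 hours and 12 minutes.
True time: 1:00 + 7 hours and 12 minutes = 8:12.

Final answer: 8:12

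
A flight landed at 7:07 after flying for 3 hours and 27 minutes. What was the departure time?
Starting time: 7:07 = 427 total minutes past 12:00
Subtracting: 3 hours and 27 minutes = 207 minutes
427 - 207 = 220 minutes
= 3 hours and 40 minutes past 12:00 = 3:40

Final answer: 3:40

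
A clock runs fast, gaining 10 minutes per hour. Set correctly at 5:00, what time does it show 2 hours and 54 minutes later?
For every 60 true minutes, the faulty clock advances 60 + 10 = 70 minutes.
True elapsed: 2 hours and 54 minutes = 174 minutes.
Faulty clock advances: 174 x 70/60 = 203 minutes (drift: 29 minutes ahead).
Shown time: 5:00 + 203 minutes = 8:23.

Final answer: 8:23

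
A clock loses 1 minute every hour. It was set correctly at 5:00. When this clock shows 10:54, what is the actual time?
For every 60 true minutes, the faulty clock advances 59 minutes, so 1 faulty-clock minute corresponds to 60/59 true minutes.
From 5:00 to 10:54 on the faulty dial is 354 minutes.
True elapsed: 354 x 60/59 = 360 minutes = 6 hours.
True time: 5:00 + 6 hours = 11:00.

Final answer: 11:00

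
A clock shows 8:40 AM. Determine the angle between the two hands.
Hour hand position: 8 x 30 + 40 x 0.5 = 260 degrees
Minute hand position: 40 x 6 = 240 degrees
Difference: |260 - 240| = 20 degrees
The angle between the hands is 20 degrees

Final answer: 20 degrees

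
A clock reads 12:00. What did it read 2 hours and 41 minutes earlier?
Starting time: 12:00 = 0 total minutes past 12:00
Subtracting: 2 hours and 41 minutes = 161 minutes
0 - 161 = -161 (negative, add 12 hours = 720) = 559 minutes
= 9 hours and 19 minutes past 12:00 = 9:19

Final answer: 9:19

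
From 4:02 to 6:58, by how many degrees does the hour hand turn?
The hour hand moves 0.5 degrees per minute.
Time elapsed: 6:58 - 4:02 = 176 minutes
Angular displacement: 176 x 0.5 = 88 degrees

Final answer: 88 degrees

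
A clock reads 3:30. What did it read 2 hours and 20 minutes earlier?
Starting time: 3:30 = 210 total minutes past 12:00
Subtracting: 2 hours and 20 minutes = 140 minutes
210 - 140 = 70 minutes
= 1 hour and 10 minutes past 12:00 = 1:10

Final answer: 1:10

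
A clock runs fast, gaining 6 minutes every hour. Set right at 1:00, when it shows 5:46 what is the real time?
For every 60 true minutes, the faulty clock advances 66 minutes, so 1 faulty-clock minute corresponds to 60/66 true minutes.
From 1:00 to 5:46 on the faulty dial is 286 minutes.
True elapsed: 286 x 60/66 = 260 minutes = 4 hours and 20 minutes.
True time: 1:00 + 4 hours and 20 minutes = 5:20.

Final answer: 5:20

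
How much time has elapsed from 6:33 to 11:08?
From 6:33 to 11:08:
(11 x 60 + 8) - (6 x 60 + 33) = 668 - 393 = 275 minutes
= 4 hours and 35 minutes

Final answer: 4 hours and 35 minutes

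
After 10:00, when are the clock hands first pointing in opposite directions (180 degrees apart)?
For hands to be 180 degrees apart: |30H - 5.5t| = 180
With H = 10: t = (30 x 10 + 180)/5.5 = 87.27 or t = (30 x 10 - 180)/5.5 = 21.82
First valid solution (0 < t < 60): t = 21.82 minutes
The hands are opposite at 21.82 minutes past 10:00.

Final answer: 21.82 minutes past 10:00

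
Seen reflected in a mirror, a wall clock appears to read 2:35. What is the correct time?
Reflection across the vertical (12-6) axis maps a hand at angle A degrees to (360 - A) degrees, which sends a reading of T minutes past 12:00 to (720 - T) minutes past 12:00.
Mirror reads 2:35 = 155 minutes past 12:00.
Actual time: (720 - 155) mod 720 = 565 minutes = 9:25.

Final answer: 9:25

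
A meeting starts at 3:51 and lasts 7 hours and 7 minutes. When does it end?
Starting time: 3:51
Adding 7 minutes to 51 minutes: 51 + 7 = 58 minutes
Adding 7 hours: 3 + 7 = 10
Final time: 10:58

Final answer: 10:58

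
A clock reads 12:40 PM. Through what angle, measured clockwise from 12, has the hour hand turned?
The hour hand moves 30 degrees per hour and 0.5 degrees per minute.
At 12:40: (0) x 30 + 40 x 0.5 = 0 + 20 = 20 degrees

Final answer: 20 degrees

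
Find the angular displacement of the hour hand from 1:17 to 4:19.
The hour hand moves 0.5 degrees per minute.
Time elapsed: 4:19 - 1:17 = 182 minutes
Angular displacement: 182 x 0.5 = 91 degrees

Final answer: 91 degrees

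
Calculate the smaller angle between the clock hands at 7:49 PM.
Hour hand position: 7 x 30 + 49 x 0.5 = 234.5 degrees
Minute hand position: 49 x 6 = 294 degrees
Difference: |234.5 - 294| = 59.5 degrees
The angle between the hands is 59.5 degrees

Final answer: 59.5 degrees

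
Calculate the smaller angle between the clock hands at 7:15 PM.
Hour hand position: 7 x 30 + 15 x 0.5 = 217.5 degrees
Minute hand position: 15 x 6 = 90 degrees
Difference: |217.5 - 90| = 127.5 degrees
The angle between the hands is 127.5 degrees

Final answer: 127.5 degrees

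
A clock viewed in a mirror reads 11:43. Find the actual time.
Reflection across the vertical (12-6) axis maps a hand at angle A degrees to (360 - A) degrees, which sends a reading of T minutes past 12:00 to (720 - T) minutes past 12:00.
Mirror reads 11:43 = 703 minutes past 12:00.
Actual time: (720 - 703) mod 720 = 17 minutes = 12:17.

Final answer: 12:17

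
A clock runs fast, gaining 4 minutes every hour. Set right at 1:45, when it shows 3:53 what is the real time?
For every 60 true minutes, the faulty clock advances 64 minutes, so 1 faulty-clock minute corresponds to 60/64 true minutes.
From 1:45 to 3:53 on the faulty dial is 128 minutes.
True elapsed: 128 x 60/64 = 120 minutes = 2 hours.
True time: 1:45 + 2 hours = 3:45.

Final answer: 3:45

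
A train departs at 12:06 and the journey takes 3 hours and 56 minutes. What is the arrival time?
Starting time: 12:06
Adding 56 minutes to 6 minutes: 6 + 56 = 62 minutes = 1 hour and 2 minutes
Adding 3 hours: 12 + 3 + 1 (carry) = 16 - 12 = 4
Final time: 4:02

Final answer: 4:02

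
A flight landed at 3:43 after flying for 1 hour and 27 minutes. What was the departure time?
Starting time: 3:43 = 223 total minutes past 12:00
Subtracting: 1 hour and 27 minutes = 87 minutes
223 - 87 = 136 minutes
= 2 hours and 16 minutes past 12:00 = 2:16

Final answer: 2:16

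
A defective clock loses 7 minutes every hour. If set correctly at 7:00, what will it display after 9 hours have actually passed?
For every 60 true minutes, the faulty clock advances 60 - 7 = 53 minutes.
True elapsed: 9 hours = 540 minutes.
Faulty clock advances: 540 x 53/60 = 477 minutes (drift: 63 minutes behind).
Shown time: 7:00 + 477 minutes = 2:57.

Final answer: 2:57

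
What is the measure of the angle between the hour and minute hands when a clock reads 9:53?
Hour hand position: 9 x 30 + 53 x 0.5 = 296.5 degrees
Minute hand position: 53 x 6 = 318 degrees
Difference: |296.5 - 318| = 21.5 degrees
The angle between the hands is 21.5 degrees

Final answer: 21.5 degrees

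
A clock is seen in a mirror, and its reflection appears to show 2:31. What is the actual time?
Reflection across the vertical (12-6) axis maps a hand at angle A degrees to (360 - A) degrees, which sends a reading of T minutes past 12:00 to (720 - T) minutes past 12:00.
Mirror reads 2:31 = 151 minutes past 12:00.
Actual time: (720 - 151) mod 720 = 569 minutes = 9:29.

Final answer: 9:29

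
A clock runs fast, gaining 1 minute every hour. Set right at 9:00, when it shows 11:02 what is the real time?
For every 60 true minutes, the faulty clock advances 61 minutes, so 1 faulty-clock minute corresponds to 60/61 true minutes.
From 9:00 to 11:02 on the faulty dial is 122 minutes.
True elapsed: 122 x 60/61 = 120 minutes = 2 hours.
True time: 9:00 + 2 hours = 11:00.

Final answer: 11:00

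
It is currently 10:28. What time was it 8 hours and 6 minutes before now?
Starting time: 10:28 = 628 total minutes past 12:00
Subtracting: 8 hours and 6 minutes = 486 minutes
628 - 486 = 142 minutes
= 2 hours and 22 minutes past 12:00 = 2:22

Final answer: 2:22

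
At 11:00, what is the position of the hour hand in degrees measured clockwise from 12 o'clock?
The hour hand moves 30 degrees per hour and 0.5 degrees per minute.
At 11:00: (11) x 30 + 0 x 0.5 = 330 + 0 = 330 degrees

Final answer: 330 degrees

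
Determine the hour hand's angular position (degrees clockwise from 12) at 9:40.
The hour hand moves 30 degrees per hour and 0.5 degrees per minute.
At 9:40: (9) x 30 + 40 x 0.5 = 270 + 20 = 290 degrees

Final answer: 290 degrees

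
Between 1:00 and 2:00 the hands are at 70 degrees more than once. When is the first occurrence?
At t minutes past 1:00, the hour hand is at 30 x 1 + 0.5t degrees and the minute hand is at 6t degrees.
The smaller angle between them is 70 degrees when |30H - 5.5t| = 70 or |30H - 5.5t| = 290.
With H = 1, solve 30 x 1 - 5.5t = +/- target for each target:
  t = (30 x 1 - 70) / 5.5 = -7.27 (outside (0, 60))
  t = (30 x 1 + 70) / 5.5 = 18.18
  t = (30 x 1 - 290) / 5.5 = -47.27 (outside (0, 60))
  t = (30 x 1 + 290) / 5.5 = 58.18
Valid solutions in (0, 60): {18.18, 58.18} minutes.
The first occurrence is t = 18.18 minutes.
The hands form a 70-degree angle at 18.18 minutes past 1:00.

Final answer: 18.18 minutes past 1:00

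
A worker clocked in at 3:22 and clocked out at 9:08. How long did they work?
From 3:22 to 9:08:
(9 x 60 + 8) - (3 x 60 + 22) = 548 - 202 = 346 minutes
= 5 hours and 46 minutes

Final answer: 5 hours and 46 minutes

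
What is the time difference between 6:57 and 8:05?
From 6:57 to 8:05:
(8 x 60 + 5) - (6 x 60 + 57) = 485 - 417 = 68 minutes
= 1 hour and 8 minutes

Final answer: 1 hour and 8 minutes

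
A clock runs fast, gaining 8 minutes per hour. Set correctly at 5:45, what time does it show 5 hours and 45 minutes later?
For every 60 true minutes, the faulty clock advances 60 + 8 = 68 minutes.
True elapsed: 5 hours and 45 minutes = 345 minutes.
Faulty clock advances: 345 x 68/60 = 391 minutes (drift: 46 minutes ahead).
Shown time: 5:45 + 391 minutes = 12:16.

Final answer: 12:16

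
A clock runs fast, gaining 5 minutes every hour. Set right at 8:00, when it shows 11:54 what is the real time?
For every 60 true minutes, the faulty clock advances 65 minutes, so 1 faulty-clock minute corresponds to 60/65 true minutes.
From 8:00 to 11:54 on the faulty dial is 234 minutes.
True elapsed: 234 x 60/65 = 216 minutes = 3 hours and 36 minutes.
True time: 8:00 + 3 hours and 36 minutes = 11:36.

Final answer: 11:36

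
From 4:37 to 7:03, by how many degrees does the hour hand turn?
The hour hand moves 0.5 degrees per minute.
Time elapsed: 7:03 - 4:37 = 146 minutes
Angular displacement: 146 x 0.5 = 73 degrees

Final answer: 73 degrees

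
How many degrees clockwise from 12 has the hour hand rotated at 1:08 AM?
The hour hand moves 30 degrees per hour and 0.5 degrees per minute.
At 1:08: (1) x 30 + 8 x 0.5 = 30 + 4 = 34 degrees

Final answer: 34 degrees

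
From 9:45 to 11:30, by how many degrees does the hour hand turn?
The hour hand moves 0.5 degrees per minute.
Time elapsed: 11:30 - 9:45 = 105 minutes
Angular displacement: 105 x 0.5 = 52.5 degrees

Final answer: 52.5 degrees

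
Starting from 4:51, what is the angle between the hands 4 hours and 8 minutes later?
First find the time 4 hours and 8 minutes after 4:51.
Total minutes: 4 x 60 + 51 + 4 x 60 + 8 = 539.
539 mod 720 = 539 minutes = 8:59.
Now compute the angle at 8:59:
Hour hand: 8 x 30 + 59 x 0.5 = 269.5 degrees
Minute hand: 59 x 6 = 354 degrees
Difference: |269.5 - 354| = 84.5 degrees
The angle is 84.5 degrees

Final answer: 84.5 degrees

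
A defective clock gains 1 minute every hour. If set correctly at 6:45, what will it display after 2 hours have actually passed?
For every 60 true minutes, the faulty clock advances 60 + 1 = 61 minutes.
True elapsed: 2 hours = 120 minutes.
Faulty clock advances: 120 x 61/60 = 122 minutes (drift: 2 minutes ahead).
Shown time: 6:45 + 122 minutes = 8:47.

Final answer: 8:47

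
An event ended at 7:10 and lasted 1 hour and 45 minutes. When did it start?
Starting time: 7:10 = 430 total minutes past 12:00
Subtracting: 1 hour and 45 minutes = 105 minutes
430 - 105 = 325 minutes
= 5 hours and 25 minutes past 12:00 = 5:25

Final answer: 5:25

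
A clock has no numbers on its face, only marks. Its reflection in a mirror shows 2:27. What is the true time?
Reflection across the vertical (12-6) axis maps a hand at angle A degrees to (360 - A) degrees, which sends a reading of T minutes past 12:00 to (720 - T) minutes past 12:00.
Mirror reads 2:27 = 147 minutes past 12:00.
Actual time: (720 - 147) mod 720 = 573 minutes = 9:33.

Final answer: 9:33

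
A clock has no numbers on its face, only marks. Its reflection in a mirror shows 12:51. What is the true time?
Reflection across the vertical (12-6) axis maps a hand at angle A degrees to (360 - A) degrees, which sends a reading of T minutes past 12:00 to (720 - T) minutes past 12:00.
Mirror reads 12:51 = 51 minutes past 12:00.
Actual time: (720 - 51) mod 720 = 669 minutes = 11:09.

Final answer: 11:09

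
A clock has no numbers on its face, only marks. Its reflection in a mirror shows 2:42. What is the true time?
Reflection across the vertical (12-6) axis maps a hand at angle A degrees to (360 - A) degrees, which sends a reading of T minutes past 12:00 to (720 - T) minutes past 12:00.
Mirror reads 2:42 = 162 minutes past 12:00.
Actual time: (720 - 162) mod 720 = 558 minutes = 9:18.

Final answer: 9:18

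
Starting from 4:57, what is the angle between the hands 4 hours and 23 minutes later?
First find the time 4 hours and 23 minutes after 4:57.
Total minutes: 4 x 60 + 57 + 4 x 60 + 23 = 560.
560 mod 720 = 560 minutes = 9:20.
Now compute the angle at 9:20:
Hour hand: 9 x 30 + 20 x 0.5 = 280 degrees
Minute hand: 20 x 6 = 120 degrees
Difference: |280 - 120| = 160 degrees
The angle is 160 degrees

Final answer: 160 degrees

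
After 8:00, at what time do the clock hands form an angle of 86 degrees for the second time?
At t minutes past 8:00, the hour hand is at 30 x 8 + 0.5t degrees and the minute hand is at 6t degrees.
The smaller angle between them is 86 degrees when |30H - 5.5t| = 86 or |30H - 5.5t| = 274.
With H = 8, solve 30 x 8 - 5.5t = +/- target for each target:
  t = (30 x 8 - 86) / 5.5 = 28
  t = (30 x 8 + 86) / 5.5 = 59.27
  t = (30 x 8 - 274) / 5.5 = -6.18 (outside (0, 60))
  t = (30 x 8 + 274) / 5.5 = 93.45 (outside (0, 60))
Valid solutions in (0, 60): {28, 59.27} minutes.
The second occurrence is t = 59.27 minutes.
The hands form a 86-degree angle at 59.27 minutes past 8:00.

Final answer: 59.27 minutes past 8:00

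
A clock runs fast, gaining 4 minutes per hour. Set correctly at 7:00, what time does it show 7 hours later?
For every 60 true minutes, the faulty clock advances 60 + 4 = 64 minutes.
True elapsed: 7 hours = 420 minutes.
Faulty clock advances: 420 x 64/60 = 448 minutes (drift: 28 minutes ahead).
Shown time: 7:00 + 448 minutes = 2:28.

Final answer: 2:28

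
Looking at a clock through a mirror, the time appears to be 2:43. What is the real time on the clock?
Reflection across the vertical (12-6) axis maps a hand at angle A degrees to (360 - A) degrees, which sends a reading of T minutes past 12:00 to (720 - T) minutes past 12:00.
Mirror reads 2:43 = 163 minutes past 12:00.
Actual time: (720 - 163) mod 720 = 557 minutes = 9:17.

Final answer: 9:17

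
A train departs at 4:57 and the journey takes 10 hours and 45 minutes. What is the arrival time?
Starting time: 4:57
Adding 45 minutes to 57 minutes: 57 + 45 = 102 minutes = 1 hour and 42 minutes
Adding 10 hours: 4 + 10 + 1 (carry) = 15 - 12 = 3
Final time: 3:42

Final answer: 3:42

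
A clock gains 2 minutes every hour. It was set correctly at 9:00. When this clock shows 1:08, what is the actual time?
For every 60 true minutes, the faulty clock advances 62 minutes, so 1 faulty-clock minute corresponds to 60/62 true minutes.
From 9:00 to 1:08 on the faulty dial is 248 minutes.
True elapsed: 248 x 60/62 = 240 minutes = 4 hours.
True time: 9:00 + 4 hours = 1:00.

Final answer: 1:00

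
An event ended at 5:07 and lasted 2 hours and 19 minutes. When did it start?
Starting time: 5:07 = 307 total minutes past 12:00
Subtracting: 2 hours and 19 minutes = 139 minutes
307 - 139 = 168 minutes
= 2 hours and 48 minutes past 12:00 = 2:48

Final answer: 2:48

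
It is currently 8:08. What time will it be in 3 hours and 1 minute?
Starting time: 8:08
Adding 1 minute to 8 minutes: 8 + 1 = 9 minutes
Adding 3 hours: 8 + 3 = 11
Final time: 11:09

Final answer: 11:09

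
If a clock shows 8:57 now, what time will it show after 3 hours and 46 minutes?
Starting time: 8:57
Adding 46 minutes to 57 minutes: 57 + 46 = 103 minutes = 1 hour and 43 minutes
Adding 3 hours: 8 + 3 + 1 (carry) = 12
Final time: 12:43

Final answer: 12:43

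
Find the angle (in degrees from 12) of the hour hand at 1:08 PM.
The hour hand moves 30 degrees per hour and 0.5 degrees per minute.
At 1:08: (1) x 30 + 8 x 0.5 = 30 + 4 = 34 degrees

Final answer: 34 degrees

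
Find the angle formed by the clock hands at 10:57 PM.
Hour hand position: 10 x 30 + 57 x 0.5 = 328.5 degrees
Minute hand position: 57 x 6 = 342 degrees
Difference: |328.5 - 342| = 13.5 degrees
The angle between the hands is 13.5 degrees

Final answer: 13.5 degrees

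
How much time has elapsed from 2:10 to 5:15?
From 2:10 to 5:15:
(5 x 60 + 15) - (2 x 60 + 10) = 315 - 130 = 185 minutes
= 3 hours and 5 minutes

Final answer: 3 hours and 5 minutes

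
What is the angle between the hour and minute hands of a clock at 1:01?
Hour hand position: 1 x 30 + 1 x 0.5 = 30.5 degrees
Minute hand position: 1 x 6 = 6 degrees
Difference: |30.5 - 6| = 24.5 degrees
The angle between the hands is 24.5 degrees

Final answer: 24.5 degrees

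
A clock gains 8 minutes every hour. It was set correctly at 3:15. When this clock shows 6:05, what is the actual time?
For every 60 true minutes, the faulty clock advances 68 minutes, so 1 faulty-clock minute corresponds to 60/68 true minutes.
From 3:15 to 6:05 on the faulty dial is 170 minutes.
True elapsed: 170 x 60/68 = 150 minutes = 2 hours and 30 minutes.
True time: 3:15 + 2 hours and 30 minutes = 5:45.

Final answer: 5:45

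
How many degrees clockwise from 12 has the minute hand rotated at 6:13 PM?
The minute hand moves 6 degrees per minute.
At 6:13: 13 x 6 = 78 degrees

Final answer: 78 degrees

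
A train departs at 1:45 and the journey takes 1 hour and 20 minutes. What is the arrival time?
Starting time: 1:45
Adding 20 minutes to 45 minutes: 45 + 20 = 65 minutes = 1 hour and 5 minutes
Adding 1 hour: 1 + 1 + 1 (carry) = 3
Final time: 3:05

Final answer: 3:05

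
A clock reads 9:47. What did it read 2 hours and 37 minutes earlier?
Starting time: 9:47 = 587 total minutes past 12:00
Subtracting: 2 hours and 37 minutes = 157 minutes
587 - 157 = 430 minutes
= 7 hours and 10 minutes past 12:00 = 7:10

Final answer: 7:10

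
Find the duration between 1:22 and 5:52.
From 1:22 to 5:52:
(5 x 60 + 52) - (1 x 60 + 22) = 352 - 82 = 270 minutes
= 4 hours and 30 minutes

Final answer: 4 hours and 30 minutes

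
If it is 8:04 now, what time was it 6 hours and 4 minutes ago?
Starting time: 8:04 = 484 total minutes past 12:00
Subtracting: 6 hours and 4 minutes = 364 minutes
484 - 364 = 120 minutes
= 2 hours past 12:00 = 2:00

Final answer: 2:00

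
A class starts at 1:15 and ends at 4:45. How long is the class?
From 1:15 to 4:45:
(4 x 60 + 45) - (1 x 60 + 15) = 285 - 75 = 210 minutes
= 3 hours and 30 minutes

Final answer: 3 hours and 30 minutes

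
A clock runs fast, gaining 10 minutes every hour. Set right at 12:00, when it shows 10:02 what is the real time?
For every 60 true minutes, the faulty clock advances 70 minutes, so 1 faulty-clock minute corresponds to 60/70 true minutes.
From 12:00 to 10:02 on the faulty dial is 602 minutes.
True elapsed: 602 x 60/70 = 516 minutes = 8 hours and 36 minutes.
True time: 12:00 + 8 hours and 36 minutes = 8:36.

Final answer: 8:36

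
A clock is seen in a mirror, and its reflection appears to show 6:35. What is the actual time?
Reflection across the vertical (12-6) axis maps a hand at angle A degrees to (360 - A) degrees, which sends a reading of T minutes past 12:00 to (720 - T) minutes past 12:00.
Mirror reads 6:35 = 395 minutes past 12:00.
Actual time: (720 - 395) mod 720 = 325 minutes = 5:25.

Final answer: 5:25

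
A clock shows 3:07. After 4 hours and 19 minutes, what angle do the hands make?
First find the time 4 hours and 19 minutes after 3:07.
Total minutes: 3 x 60 + 7 + 4 x 60 + 19 = 446.
446 mod 720 = 446 minutes = 7:26.
Now compute the angle at 7:26:
Hour hand: 7 x 30 + 26 x 0.5 = 223 degrees
Minute hand: 26 x 6 = 156 degrees
Difference: |223 - 156| = 67 degrees
The angle is 67 degrees

Final answer: 67 degrees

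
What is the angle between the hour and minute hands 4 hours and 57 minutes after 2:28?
First find the time 4 hours and 57 minutes after 2:28.
Total minutes: 2 x 60 + 28 + 4 x 60 + 57 = 445.
445 mod 720 = 445 minutes = 7:25.
Now compute the angle at 7:25:
Hour hand: 7 x 30 + 25 x 0.5 = 222.5 degrees
Minute hand: 25 x 6 = 150 degrees
Difference: |222.5 - 150| = 72.5 degrees
The angle is 72.5 degrees

Final answer: 72.5 degrees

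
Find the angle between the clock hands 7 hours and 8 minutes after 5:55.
First find the time 7 hours and 8 minutes after 5:55.
Total minutes: 5 x 60 + 55 + 7 x 60 + 8 = 783.
783 mod 720 = 63 minutes = 1:03.
Now compute the angle at 1:03:
Hour hand: 1 x 30 + 3 x 0.5 = 31.5 degrees
Minute hand: 3 x 6 = 18 degrees
Difference: |31.5 - 18| = 13.5 degrees
The angle is 13.5 degrees

Final answer: 13.5 degrees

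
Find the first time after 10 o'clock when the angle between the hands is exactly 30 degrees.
At t minutes past 10:00, the hour hand is at 30 x 10 + 0.5t degrees and the minute hand is at 6t degrees.
The smaller angle between them is 30 degrees when |30H - 5.5t| = 30 or |30H - 5.5t| = 330.
With H = 10, solve 30 x 10 - 5.5t = +/- target for each target:
  t = (30 x 10 - 30) / 5.5 = 49.09
  t = (30 x 10 + 30) / 5.5 = 60 (outside (0, 60))
  t = (30 x 10 - 330) / 5.5 = -5.45 (outside (0, 60))
  t = (30 x 10 + 330) / 5.5 = 114.55 (outside (0, 60))
Valid solutions in (0, 60): {49.09} minutes.
The first occurrence is t = 49.09 minutes.
The hands form a 30-degree angle at 49.09 minutes past 10:00.

Final answer: 49.09 minutes past 10:00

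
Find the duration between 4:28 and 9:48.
From 4:28 to 9:48:
(9 x 60 + 48) - (4 x 60 + 28) = 588 - 268 = 320 minutes
= 5 hours and 20 minutes

Final answer: 5 hours and 20 minutes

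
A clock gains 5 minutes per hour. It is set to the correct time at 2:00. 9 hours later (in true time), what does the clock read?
For every 60 true minutes, the faulty clock advances 60 + 5 = 65 minutes.
True elapsed: 9 hours = 540 minutes.
Faulty clock advances: 540 x 65/60 = 585 minutes (drift: 45 minutes ahead).
Shown time: 2:00 + 585 minutes = 11:45.

Final answer: 11:45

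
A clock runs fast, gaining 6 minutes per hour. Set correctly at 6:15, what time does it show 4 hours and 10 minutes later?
For every 60 true minutes, the faulty clock advances 60 + 6 = 66 minutes.
True elapsed: 4 hours and 10 minutes = 250 minutes.
Faulty clock advances: 250 x 66/60 = 275 minutes (drift: 25 minutes ahead).
Shown time: 6:15 + 275 minutes = 10:50.

Final answer: 10:50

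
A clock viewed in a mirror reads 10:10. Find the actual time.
Reflection across the vertical (12-6) axis maps a hand at angle A degrees to (360 - A) degrees, which sends a reading of T minutes past 12:00 to (720 - T) minutes past 12:00.
Mirror reads 10:10 = 610 minutes past 12:00.
Actual time: (720 - 610) mod 720 = 110 minutes = 1:50.

Final answer: 1:50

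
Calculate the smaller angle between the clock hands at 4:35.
Hour hand position: 4 x 30 + 35 x 0.5 = 137.5 degrees
Minute hand position: 35 x 6 = 210 degrees
Difference: |137.5 - 210| = 72.5 degrees
The angle between the hands is 72.5 degrees

Final answer: 72.5 degrees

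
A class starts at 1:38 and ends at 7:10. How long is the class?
From 1:38 to 7:10:
(7 x 60 + 10) - (1 x 60 + 38) = 430 - 98 = 332 minutes
= 5 hours and 32 minutes

Final answer: 5 hours and 32 minutes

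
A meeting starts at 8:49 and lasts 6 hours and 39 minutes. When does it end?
Starting time: 8:49
Adding 39 minutes to 49 minutes: 49 + 39 = 88 minutes = 1 hour and 28 minutes
Adding 6 hours: 8 + 6 + 1 (carry) = 15 - 12 = 3
Final time: 3:28

Final answer: 3:28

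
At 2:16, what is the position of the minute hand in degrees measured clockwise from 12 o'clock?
The minute hand moves 6 degrees per minute.
At 2:16: 16 x 6 = 96 degrees

Final answer: 96 degrees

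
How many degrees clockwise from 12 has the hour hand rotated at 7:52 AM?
The hour hand moves 30 degrees per hour and 0.5 degrees per minute.
At 7:52: (7) x 30 + 52 x 0.5 = 210 + 26 = 236 degrees

Final answer: 236 degrees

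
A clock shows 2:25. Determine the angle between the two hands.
Hour hand position: 2 x 30 + 25 x 0.5 = 72.5 degrees
Minute hand position: 25 x 6 = 150 degrees
Difference: |72.5 - 150| = 77.5 degrees
The angle between the hands is 77.5 degrees

Final answer: 77.5 degrees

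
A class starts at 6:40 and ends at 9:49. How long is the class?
From 6:40 to 9:49:
(9 x 60 + 49) - (6 x 60 + 40) = 589 - 400 = 189 minutes
= 3 hours and 9 minutes

Final answer: 3 hours and 9 minutes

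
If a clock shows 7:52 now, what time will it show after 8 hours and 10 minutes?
Starting time: 7:52
Adding 10 minutes to 52 minutes: 52 + 10 = 62 minutes = 1 hour and 2 minutes
Adding 8 hours: 7 + 8 + 1 (carry) = 16 - 12 = 4
Final time: 4:02

Final answer: 4:02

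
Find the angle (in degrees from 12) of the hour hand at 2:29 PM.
The hour hand moves 30 degrees per hour and 0.5 degrees per minute.
At 2:29: (2) x 30 + 29 x 0.5 = 60 + 14.5 = 74.5 degrees

Final answer: 74.5 degrees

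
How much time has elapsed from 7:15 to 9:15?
From 7:15 to 9:15:
(9 x 60 + 15) - (7 x 60 + 15) = 555 - 435 = 120 minutes
= 2 hours

Final answer: 2 hours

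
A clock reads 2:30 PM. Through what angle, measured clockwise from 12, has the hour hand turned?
The hour hand moves 30 degrees per hour and 0.5 degrees per minute.
At 2:30: (2) x 30 + 30 x 0.5 = 60 + 15 = 75 degrees

Final answer: 75 degrees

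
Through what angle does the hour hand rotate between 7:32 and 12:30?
The hour hand moves 0.5 degrees per minute.
Time elapsed: 12:30 - 7:32 = 298 minutes
Angular displacement: 298 x 0.5 = 149 degrees

Final answer: 149 degrees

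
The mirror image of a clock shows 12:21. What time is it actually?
Reflection across the vertical (12-6) axis maps a hand at angle A degrees to (360 - A) degrees, which sends a reading of T minutes past 12:00 to (720 - T) minutes past 12:00.
Mirror reads 12:21 = 21 minutes past 12:00.
Actual time: (720 - 21) mod 720 = 699 minutes = 11:39.

Final answer: 11:39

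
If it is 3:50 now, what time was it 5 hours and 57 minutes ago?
Starting time: 3:50 = 230 total minutes past 12:00
Subtracting: 5 hours and 57 minutes = 357 minutes
230 - 357 = -127 (negative, add 12 hours = 720) = 593 minutes
= 9 hours and 53 minutes past 12:00 = 9:53

Final answer: 9:53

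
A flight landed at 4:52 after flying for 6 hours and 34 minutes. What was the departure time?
Starting time: 4:52 = 292 total minutes past 12:00
Subtracting: 6 hours and 34 minutes = 394 minutes
292 - 394 = -102 (negative, add 12 hours = 720) = 618 minutes
= 10 hours and 18 minutes past 12:00 = 10:18

Final answer: 10:18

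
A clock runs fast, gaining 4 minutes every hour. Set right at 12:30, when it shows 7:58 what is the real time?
For every 60 true minutes, the faulty clock advances 64 minutes, so 1 faulty-clock minute corresponds to 60/64 true minutes.
From 12:30 to 7:58 on the faulty dial is 448 minutes.
True elapsed: 448 x 60/64 = 420 minutes = 7 hours.
True time: 12:30 + 7 hours = 7:30.

Final answer: 7:30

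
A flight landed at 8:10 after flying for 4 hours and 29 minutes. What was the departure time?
Starting time: 8:10 = 490 total minutes past 12:00
Subtracting: 4 hours and 29 minutes = 269 minutes
490 - 269 = 221 minutes
= 3 hours and 41 minutes past 12:00 = 3:41

Final answer: 3:41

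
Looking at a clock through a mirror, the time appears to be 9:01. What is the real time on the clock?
Reflection across the vertical (12-6) axis maps a hand at angle A degrees to (360 - A) degrees, which sends a reading of T minutes past 12:00 to (720 - T) minutes past 12:00.
Mirror reads 9:01 = 541 minutes past 12:00.
Actual time: (720 - 541) mod 720 = 179 minutes = 2:59.

Final answer: 2:59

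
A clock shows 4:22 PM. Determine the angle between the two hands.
Hour hand position: 4 x 30 + 22 x 0.5 = 131 degrees
Minute hand position: 22 x 6 = 132 degrees
Difference: |131 - 132| = 1 degrees
The angle between the hands is 1 degrees

Final answer: 1 degrees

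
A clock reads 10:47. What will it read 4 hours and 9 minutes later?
Starting time: 10:47
Adding 9 minutes to 47 minutes: 47 + 9 = 56 minutes
Adding 4 hours: 10 + 4 = 14 - 12 = 2
Final time: 2:56

Final answer: 2:56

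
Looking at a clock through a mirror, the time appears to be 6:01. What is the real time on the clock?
Reflection across the vertical (12-6) axis maps a hand at angle A degrees to (360 - A) degrees, which sends a reading of T minutes past 12:00 to (720 - T) minutes past 12:00.
Mirror reads 6:01 = 361 minutes past 12:00.
Actual time: (720 - 361) mod 720 = 359 minutes = 5:59.

Final answer: 5:59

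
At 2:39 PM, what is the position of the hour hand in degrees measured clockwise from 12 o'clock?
The hour hand moves 30 degrees per hour and 0.5 degrees per minute.
At 2:39: (2) x 30 + 39 x 0.5 = 60 + 19.5 = 79.5 degrees

Final answer: 79.5 degrees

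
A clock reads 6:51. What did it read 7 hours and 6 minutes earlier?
Starting time: 6:51 = 411 total minutes past 12:00
Subtracting: 7 hours and 6 minutes = 426 minutes
411 - 426 = -15 (negative, add 12 hours = 720) = 705 minutes
= 11 hours and 45 minutes past 12:00 = 11:45

Final answer: 11:45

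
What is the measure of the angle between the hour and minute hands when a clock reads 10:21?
Hour hand position: 10 x 30 + 21 x 0.5 = 310.5 degrees
Minute hand position: 21 x 6 = 126 degrees
Difference: |310.5 - 126| = 184.5 degrees
Since 184.5 > 180, the smaller angle is 360 - 184.5 = 175.5 degrees

Final answer: 175.5 degrees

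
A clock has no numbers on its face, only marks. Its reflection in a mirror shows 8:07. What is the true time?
Reflection across the vertical (12-6) axis maps a hand at angle A degrees to (360 - A) degrees, which sends a reading of T minutes past 12:00 to (720 - T) minutes past 12:00.
Mirror reads 8:07 = 487 minutes past 12:00.
Actual time: (720 - 487) mod 720 = 233 minutes = 3:53.

Final answer: 3:53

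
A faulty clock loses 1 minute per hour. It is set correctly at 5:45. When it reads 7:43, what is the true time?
For every 60 true minutes, the faulty clock advances 59 minutes, so 1 faulty-clock minute corresponds to 60/59 true minutes.
From 5:45 to 7:43 on the faulty dial is 118 minutes.
True elapsed: 118 x 60/59 = 120 minutes = 2 hours.
True time: 5:45 + 2 hours = 7:45.

Final answer: 7:45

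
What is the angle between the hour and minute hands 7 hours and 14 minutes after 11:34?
First find the time 7 hours and 14 minutes after 11:34.
Total minutes: 11 x 60 + 34 + 7 x 60 + 14 = 1128.
1128 mod 720 = 408 minutes = 6:48.
Now compute the angle at 6:48:
Hour hand: 6 x 30 + 48 x 0.5 = 204 degrees
Minute hand: 48 x 6 = 288 degrees
Difference: |204 - 288| = 84 degrees
The angle is 84 degrees

Final answer: 84 degrees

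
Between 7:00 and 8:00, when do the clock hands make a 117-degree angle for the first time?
At t minutes past 7:00, the hour hand is at 30 x 7 + 0.5t degrees and the minute hand is at 6t degrees.
The smaller angle between them is 117 degrees when |30H - 5.5t| = 117 or |30H - 5.5t| = 243.
With H = 7, solve 30 x 7 - 5.5t = +/- target for each target:
  t = (30 x 7 - 117) / 5.5 = 16.91
  t = (30 x 7 + 117) / 5.5 = 59.45
  t = (30 x 7 - 243) / 5.5 = -6 (outside (0, 60))
  t = (30 x 7 + 243) / 5.5 = 82.36 (outside (0, 60))
Valid solutions in (0, 60): {16.91, 59.45} minutes.
The first occurrence is t = 16.91 minutes.
The hands form a 117-degree angle at 16.91 minutes past 7:00.

Final answer: 16.91 minutes past 7:00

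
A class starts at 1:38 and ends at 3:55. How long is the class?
From 1:38 to 3:55:
(3 x 60 + 55) - (1 x 60 + 38) = 235 - 98 = 137 minutes
= 2 hours and 17 minutes

Final answer: 2 hours and 17 minutes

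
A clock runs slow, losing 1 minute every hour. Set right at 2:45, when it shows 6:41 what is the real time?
For every 60 true minutes, the faulty clock advances 59 minutes, so 1 faulty-clock minute corresponds to 60/59 true minutes.
From 2:45 to 6:41 on the faulty dial is 236 minutes.
True elapsed: 236 x 60/59 = 240 minutes = 4 hours.
True time: 2:45 + 4 hours = 6:45.

Final answer: 6:45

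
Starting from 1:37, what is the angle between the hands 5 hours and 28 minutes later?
First find the time 5 hours and 28 minutes after 1:37.
Total minutes: 1 x 60 + 37 + 5 x 60 + 28 = 425.
425 mod 720 = 425 minutes = 7:05.
Now compute the angle at 7:05:
Hour hand: 7 x 30 + 5 x 0.5 = 212.5 degrees
Minute hand: 5 x 6 = 30 degrees
Difference: |212.5 - 30| = 182.5 degrees
Smaller angle: 360 - 182.5 = 177.5 degrees

Final answer: 177.5 degrees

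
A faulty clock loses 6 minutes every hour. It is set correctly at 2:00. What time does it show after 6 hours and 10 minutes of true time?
For every 60 true minutes, the faulty clock advances 60 - 6 = 54 minutes.
True elapsed: 6 hours and 10 minutes = 370 minutes.
Faulty clock advances: 370 x 54/60 = 333 minutes (drift: 37 minutes behind).
Shown time: 2:00 + 333 minutes = 7:33.

Final answer: 7:33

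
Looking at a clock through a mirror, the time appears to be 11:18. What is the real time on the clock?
Reflection across the vertical (12-6) axis maps a hand at angle A degrees to (360 - A) degrees, which sends a reading of T minutes past 12:00 to (720 - T) minutes past 12:00.
Mirror reads 11:18 = 678 minutes past 12:00.
Actual time: (720 - 678) mod 720 = 42 minutes = 12:42.

Final answer: 12:42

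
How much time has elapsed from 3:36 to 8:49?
From 3:36 to 8:49:
(8 x 60 + 49) - (3 x 60 + 36) = 529 - 216 = 313 minutes
= 5 hours and 13 minutes

Final answer: 5 hours and 13 minutes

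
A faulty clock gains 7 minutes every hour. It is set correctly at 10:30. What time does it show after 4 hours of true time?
For every 60 true minutes, the faulty clock advances 60 + 7 = 67 minutes.
True elapsed: 4 hours = 240 minutes.
Faulty clock advances: 240 x 67/60 = 268 minutes (drift: 28 minutes ahead).
Shown time: 10:30 + 268 minutes = 2:58.

Final answer: 2:58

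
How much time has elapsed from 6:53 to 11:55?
From 6:53 to 11:55:
(11 x 60 + 55) - (6 x 60 + 53) = 715 - 413 = 302 minutes
= 5 hours and 2 minutes

Final answer: 5 hours and 2 minutes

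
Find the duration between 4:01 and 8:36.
From 4:01 to 8:36:
(8 x 60 + 36) - (4 x 60 + 1) = 516 - 241 = 275 minutes
= 4 hours and 35 minutes

Final answer: 4 hours and 35 minutes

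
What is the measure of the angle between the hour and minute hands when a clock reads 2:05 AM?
Hour hand position: 2 x 30 + 5 x 0.5 = 62.5 degrees
Minute hand position: 5 x 6 = 30 degrees
Difference: |62.5 - 30| = 32.5 degrees
The angle between the hands is 32.5 degrees

Final answer: 32.5 degrees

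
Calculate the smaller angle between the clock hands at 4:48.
Hour hand position: 4 x 30 + 48 x 0.5 = 144 degrees
Minute hand position: 48 x 6 = 288 degrees
Difference: |144 - 288| = 144 degrees
The angle between the hands is 144 degrees

Final answer: 144 degrees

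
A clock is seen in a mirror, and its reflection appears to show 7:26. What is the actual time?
Reflection across the vertical (12-6) axis maps a hand at angle A degrees to (360 - A) degrees, which sends a reading of T minutes past 12:00 to (720 - T) minutes past 12:00.
Mirror reads 7:26 = 446 minutes past 12:00.
Actual time: (720 - 446) mod 720 = 274 minutes = 4:34.

Final answer: 4:34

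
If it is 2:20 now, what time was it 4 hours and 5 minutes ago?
Starting time: 2:20 = 140 total minutes past 12:00
Subtracting: 4 hours and 5 minutes = 245 minutes
140 - 245 = -105 (negative, add 12 hours = 720) = 615 minutes
= 10 hours and 15 minutes past 12:00 = 10:15

Final answer: 10:15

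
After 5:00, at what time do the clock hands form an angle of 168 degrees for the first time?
At t minutes past 5:00, the hour hand is at 30 x 5 + 0.5t degrees and the minute hand is at 6t degrees.
The smaller angle between them is 168 degrees when |30H - 5.5t| = 168 or |30H - 5.5t| = 192.
With H = 5, solve 30 x 5 - 5.5t = +/- target for each target:
  t = (30 x 5 - 168) / 5.5 = -3.27 (outside (0, 60))
  t = (30 x 5 + 168) / 5.5 = 57.82
  t = (30 x 5 - 192) / 5.5 = -7.64 (outside (0, 60))
  t = (30 x 5 + 192) / 5.5 = 62.18 (outside (0, 60))
Valid solutions in (0, 60): {57.82} minutes.
The first occurrence is t = 57.82 minutes.
The hands form a 168-degree angle at 57.82 minutes past 5:00.

Final answer: 57.82 minutes past 5:00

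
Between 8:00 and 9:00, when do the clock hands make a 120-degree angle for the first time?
At t minutes past 8:00, the hour hand is at 30 x 8 + 0.5t degrees and the minute hand is at 6t degrees.
The smaller angle between them is 120 degrees when |30H - 5.5t| = 120 or |30H - 5.5t| = 240.
With H = 8, solve 30 x 8 - 5.5t = +/- target for each target:
  t = (30 x 8 - 120) / 5.5 = 21.82
  t = (30 x 8 + 120) / 5.5 = 65.45 (outside (0, 60))
  t = (30 x 8 - 240) / 5.5 = 0 (outside (0, 60))
  t = (30 x 8 + 240) / 5.5 = 87.27 (outside (0, 60))
Valid solutions in (0, 60): {21.82} minutes.
The first occurrence is t = 21.82 minutes.
The hands form a 120-degree angle at 21.82 minutes past 8:00.

Final answer: 21.82 minutes past 8:00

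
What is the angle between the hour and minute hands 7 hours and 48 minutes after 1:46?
First find the time 7 hours and 48 minutes after 1:46.
Total minutes: 1 x 60 + 46 + 7 x 60 + 48 = 574.
574 mod 720 = 574 minutes = 9:34.
Now compute the angle at 9:34:
Hour hand: 9 x 30 + 34 x 0.5 = 287 degrees
Minute hand: 34 x 6 = 204 degrees
Difference: |287 - 204| = 83 degrees
The angle is 83 degrees

Final answer: 83 degrees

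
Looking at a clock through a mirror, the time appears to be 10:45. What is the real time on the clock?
Reflection across the vertical (12-6) axis maps a hand at angle A degrees to (360 - A) degrees, which sends a reading of T minutes past 12:00 to (720 - T) minutes past 12:00.
Mirror reads 10:45 = 645 minutes past 12:00.
Actual time: (720 - 645) mod 720 = 75 minutes = 1:15.

Final answer: 1:15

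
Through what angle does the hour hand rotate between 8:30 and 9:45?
The hour hand moves 0.5 degrees per minute.
Time elapsed: 9:45 - 8:30 = 75 minutes
Angular displacement: 75 x 0.5 = 37.5 degrees

Final answer: 37.5 degrees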